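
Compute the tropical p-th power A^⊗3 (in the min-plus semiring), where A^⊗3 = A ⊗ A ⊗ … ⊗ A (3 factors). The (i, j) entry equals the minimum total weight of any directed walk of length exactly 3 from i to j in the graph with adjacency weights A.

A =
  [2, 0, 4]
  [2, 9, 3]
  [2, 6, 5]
A^⊗3 =
  [4, 2, 5]
  [4, 4, 5]
  [4, 4, 5]

Each entry (A^⊗3)_ij equals the minimum over all length-3 walks i = v_0 → v_1 → … → v_3 = j of Σ_t A[v_t][v_{t+1}]. For example, for (i, j) = (0, 2) we minimise over 9 possible intermediate vertex sequences; the minimum is 5, attained along the walk 0 → 0 → 1 → 2.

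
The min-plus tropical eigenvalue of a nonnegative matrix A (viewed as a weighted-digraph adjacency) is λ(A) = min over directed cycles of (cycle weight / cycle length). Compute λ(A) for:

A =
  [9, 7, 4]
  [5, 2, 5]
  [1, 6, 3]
λ(A) = 2

Enumerate directed cycles and compute their means (weight / length). Sample:
  cycle 0 → 0: weight = 9, length = 1, mean = 9/1 ≈ 9.000
  cycle 1 → 1: weight = 2, length = 1, mean = 2/1 ≈ 2.000
  cycle 2 → 2: weight = 3, length = 1, mean = 3/1 ≈ 3.000
  cycle 0 → 1 → 0: weight = 12, length = 2, mean = 12/2 ≈ 6.000
  cycle 0 → 2 → 0: weight = 5, length = 2, mean = 5/2 ≈ 2.500
  cycle 1 → 0 → 1: weight = 12, length = 2, mean = 12/2 ≈ 6.000
Minimum mean = 2.000, attained e.g. along the cycle 1 → 1 with weight 2 and length 1. So λ(A) = 2/1 = 2.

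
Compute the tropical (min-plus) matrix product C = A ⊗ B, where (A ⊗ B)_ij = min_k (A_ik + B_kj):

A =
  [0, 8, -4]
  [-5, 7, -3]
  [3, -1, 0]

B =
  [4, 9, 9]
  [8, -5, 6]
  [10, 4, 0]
A ⊗ B =
  [4, 0, -4]
  [-1, 1, -3]
  [7, -6, 0]

Apply the min-plus product entry-by-entry:
  C[0][0] = min over k of (A[0][0] + B[0][0] = 0 + 4 = 4, A[0][1] + B[1][0] = 8 + 8 = 16, A[0][2] + B[2][0] = -4 + 10 = 6) = 4 (attained at k = 0)
  C[0][1] = min over k of (A[0][0] + B[0][1] = 0 + 9 = 9, A[0][1] + B[1][1] = 8 + -5 = 3, A[0][2] + B[2][1] = -4 + 4 = 0) = 0 (attained at k = 2)
  C[0][2] = min over k of (A[0][0] + B[0][2] = 0 + 9 = 9, A[0][1] + B[1][2] = 8 + 6 = 14, A[0][2] + B[2][2] = -4 + 0 = -4) = -4 (attained at k = 2)
  C[1][0] = min over k of (A[1][0] + B[0][0] = -5 + 4 = -1, A[1][1] + B[1][0] = 7 + 8 = 15, A[1][2] + B[2][0] = -3 + 10 = 7) = -1 (attained at k = 0)
  C[1][1] = min over k of (A[1][0] + B[0][1] = -5 + 9 = 4, A[1][1] + B[1][1] = 7 + -5 = 2, A[1][2] + B[2][1] = -3 + 4 = 1) = 1 (attained at k = 2)
  C[1][2] = min over k of (A[1][0] + B[0][2] = -5 + 9 = 4, A[1][1] + B[1][2] = 7 + 6 = 13, A[1][2] + B[2][2] = -3 + 0 = -3) = -3 (attained at k = 2)
  C[2][0] = min over k of (A[2][0] + B[0][0] = 3 + 4 = 7, A[2][1] + B[1][0] = -1 + 8 = 7, A[2][2] + B[2][0] = 0 + 10 = 10) = 7 (attained at k = 0)
  C[2][1] = min over k of (A[2][0] + B[0][1] = 3 + 9 = 12, A[2][1] + B[1][1] = -1 + -5 = -6, A[2][2] + B[2][1] = 0 + 4 = 4) = -6 (attained at k = 1)
  C[2][2] = min over k of (A[2][0] + B[0][2] = 3 + 9 = 12, A[2][1] + B[1][2] = -1 + 6 = 5, A[2][2] + B[2][2] = 0 + 0 = 0) = 0 (attained at k = 2)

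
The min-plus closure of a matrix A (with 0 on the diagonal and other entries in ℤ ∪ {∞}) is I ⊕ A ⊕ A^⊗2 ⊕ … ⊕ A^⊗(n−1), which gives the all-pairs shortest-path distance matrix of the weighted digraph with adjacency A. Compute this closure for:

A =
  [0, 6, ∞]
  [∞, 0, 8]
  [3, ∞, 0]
Closure =
  [0, 6, 14]
  [11, 0, 8]
  [3, 9, 0]

This is the Floyd-Warshall all-pairs shortest-path computation. For each intermediate vertex k = 0, 1, …, 2, update dist[i][j] ← min(dist[i][j], dist[i][k] + dist[k][j]). The final matrix gives, for each (i, j), the minimum total weight of any directed path from i to j (possibly empty when i = j).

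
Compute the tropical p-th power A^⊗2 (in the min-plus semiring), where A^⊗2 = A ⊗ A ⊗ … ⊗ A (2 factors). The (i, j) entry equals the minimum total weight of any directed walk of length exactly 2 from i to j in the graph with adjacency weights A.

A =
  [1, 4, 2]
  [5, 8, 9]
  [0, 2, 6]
A^⊗2 =
  [2, 4, 3]
  [6, 9, 7]
  [1, 4, 2]

Each entry (A^⊗2)_ij equals the minimum over all length-2 walks i = v_0 → v_1 → … → v_2 = j of Σ_t A[v_t][v_{t+1}]. For example, for (i, j) = (0, 2) we minimise over 3 possible intermediate vertex sequences; the minimum is 3, attained along the walk 0 → 0 → 2.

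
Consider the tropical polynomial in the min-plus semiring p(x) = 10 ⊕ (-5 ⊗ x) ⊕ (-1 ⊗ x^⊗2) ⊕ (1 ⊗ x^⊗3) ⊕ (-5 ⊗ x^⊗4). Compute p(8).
p(8) = 3

A tropical monomial a ⊗ x^⊗i evaluates to a + i · x. Evaluating each term at x = 8:
  Term 0 contributes 10 + 0 · 8 = 10
  Term 1 contributes -5 + 1 · 8 = 3
  Term 2 contributes -1 + 2 · 8 = 15
  Term 3 contributes 1 + 3 · 8 = 25
  Term 4 contributes -5 + 4 · 8 = 27
p(8) = ⊕ of these = min[10, 3, 15, 25, 27] = 3.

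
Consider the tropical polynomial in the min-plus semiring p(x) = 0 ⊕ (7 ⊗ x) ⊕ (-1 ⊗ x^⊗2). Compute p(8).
p(8) = 0

A tropical monomial a ⊗ x^⊗i evaluates to a + i · x. Evaluating each term at x = 8:
  Term 0 contributes 0 + 0 · 8 = 0
  Term 1 contributes 7 + 1 · 8 = 15
  Term 2 contributes -1 + 2 · 8 = 15
p(8) = ⊕ of these = min[0, 15, 15] = 0.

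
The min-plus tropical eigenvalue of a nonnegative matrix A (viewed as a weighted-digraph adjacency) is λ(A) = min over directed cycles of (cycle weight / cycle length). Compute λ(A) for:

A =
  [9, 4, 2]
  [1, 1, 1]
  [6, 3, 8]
λ(A) = 1

Enumerate directed cycles and compute their means (weight / length). Sample:
  cycle 0 → 0: weight = 9, length = 1, mean = 9/1 ≈ 9.000
  cycle 1 → 1: weight = 1, length = 1, mean = 1/1 ≈ 1.000
  cycle 2 → 2: weight = 8, length = 1, mean = 8/1 ≈ 8.000
  cycle 0 → 1 → 0: weight = 5, length = 2, mean = 5/2 ≈ 2.500
  cycle 0 → 2 → 0: weight = 8, length = 2, mean = 8/2 ≈ 4.000
  cycle 1 → 0 → 1: weight = 5, length = 2, mean = 5/2 ≈ 2.500
Minimum mean = 1.000, attained e.g. along the cycle 1 → 1 with weight 1 and length 1. So λ(A) = 1/1 = 1.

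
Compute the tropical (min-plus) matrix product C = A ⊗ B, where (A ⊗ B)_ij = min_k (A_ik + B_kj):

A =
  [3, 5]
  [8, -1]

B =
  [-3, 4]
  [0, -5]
A ⊗ B =
  [0, 0]
  [-1, -6]

Apply the min-plus product entry-by-entry:
  C[0][0] = min over k of (A[0][0] + B[0][0] = 3 + -3 = 0, A[0][1] + B[1][0] = 5 + 0 = 5) = 0 (attained at k = 0)
  C[0][1] = min over k of (A[0][0] + B[0][1] = 3 + 4 = 7, A[0][1] + B[1][1] = 5 + -5 = 0) = 0 (attained at k = 1)
  C[1][0] = min over k of (A[1][0] + B[0][0] = 8 + -3 = 5, A[1][1] + B[1][0] = -1 + 0 = -1) = -1 (attained at k = 1)
  C[1][1] = min over k of (A[1][0] + B[0][1] = 8 + 4 = 12, A[1][1] + B[1][1] = -1 + -5 = -6) = -6 (attained at k = 1)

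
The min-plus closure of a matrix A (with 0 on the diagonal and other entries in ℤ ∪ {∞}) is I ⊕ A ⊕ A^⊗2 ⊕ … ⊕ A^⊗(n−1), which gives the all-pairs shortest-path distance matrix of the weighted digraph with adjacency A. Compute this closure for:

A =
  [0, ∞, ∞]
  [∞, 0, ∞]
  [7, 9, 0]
Closure =
  [0, ∞, ∞]
  [∞, 0, ∞]
  [7, 9, 0]

This is the Floyd-Warshall all-pairs shortest-path computation. For each intermediate vertex k = 0, 1, …, 2, update dist[i][j] ← min(dist[i][j], dist[i][k] + dist[k][j]). The final matrix gives, for each (i, j), the minimum total weight of any directed path from i to j (possibly empty when i = j).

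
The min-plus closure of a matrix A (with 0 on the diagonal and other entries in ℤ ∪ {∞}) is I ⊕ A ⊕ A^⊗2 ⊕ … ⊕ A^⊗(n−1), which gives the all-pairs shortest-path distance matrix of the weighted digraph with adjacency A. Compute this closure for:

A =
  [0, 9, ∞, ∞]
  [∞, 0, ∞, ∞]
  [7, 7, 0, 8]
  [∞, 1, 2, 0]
Closure =
  [0, 9, ∞, ∞]
  [∞, 0, ∞, ∞]
  [7, 7, 0, 8]
  [9, 1, 2, 0]

This is the Floyd-Warshall all-pairs shortest-path computation. For each intermediate vertex k = 0, 1, …, 3, update dist[i][j] ← min(dist[i][j], dist[i][k] + dist[k][j]). The final matrix gives, for each (i, j), the minimum total weight of any directed path from i to j (possibly empty when i = j).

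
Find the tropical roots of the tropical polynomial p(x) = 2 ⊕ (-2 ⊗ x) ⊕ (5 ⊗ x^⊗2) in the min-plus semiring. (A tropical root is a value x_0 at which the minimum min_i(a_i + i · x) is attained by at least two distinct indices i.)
Roots: {-7, 4}

Each tropical root is a break point of the lower envelope of the lines y = a_i + i · x (there are 3 lines, with slopes 0, 1, ..., 2). Only the lines that attain the minimum somewhere contribute to roots; other lines are dominated. Here the surviving (envelope) indices are i = 2, i = 1, i = 0.
Intersections between consecutive envelope lines give the roots: for adjacent envelope indices i < j the intersection is x = (a_i − a_j) / (j − i). Reading off the sorted break points: {-7, 4}.
Verification: at each break x_0, at least two indices attain the minimum of min_i(a_i + i · x_0).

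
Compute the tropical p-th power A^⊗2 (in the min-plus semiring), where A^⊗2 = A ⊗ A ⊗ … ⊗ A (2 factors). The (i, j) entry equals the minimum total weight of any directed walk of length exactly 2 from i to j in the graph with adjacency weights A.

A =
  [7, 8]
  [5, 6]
A^⊗2 =
  [13, 14]
  [11, 12]

Each entry (A^⊗2)_ij equals the minimum over all length-2 walks i = v_0 → v_1 → … → v_2 = j of Σ_t A[v_t][v_{t+1}]. For example, for (i, j) = (0, 1) we minimise over 2 possible intermediate vertex sequences; the minimum is 14, attained along the walk 0 → 1 → 1.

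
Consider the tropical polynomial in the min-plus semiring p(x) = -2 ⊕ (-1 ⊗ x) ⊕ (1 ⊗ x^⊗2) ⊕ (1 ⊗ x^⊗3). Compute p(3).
p(3) = -2

A tropical monomial a ⊗ x^⊗i evaluates to a + i · x. Evaluating each term at x = 3:
  Term 0 contributes -2 + 0 · 3 = -2
  Term 1 contributes -1 + 1 · 3 = 2
  Term 2 contributes 1 + 2 · 3 = 7
  Term 3 contributes 1 + 3 · 3 = 10
p(3) = ⊕ of these = min[-2, 2, 7, 10] = -2.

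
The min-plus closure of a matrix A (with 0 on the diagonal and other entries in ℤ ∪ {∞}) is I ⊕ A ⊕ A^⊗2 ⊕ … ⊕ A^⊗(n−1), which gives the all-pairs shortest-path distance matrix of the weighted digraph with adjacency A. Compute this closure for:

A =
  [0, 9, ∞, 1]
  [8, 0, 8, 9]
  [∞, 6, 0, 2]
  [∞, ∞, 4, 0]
Closure =
  [0, 9, 5, 1]
  [8, 0, 8, 9]
  [14, 6, 0, 2]
  [18, 10, 4, 0]

This is the Floyd-Warshall all-pairs shortest-path computation. For each intermediate vertex k = 0, 1, …, 3, update dist[i][j] ← min(dist[i][j], dist[i][k] + dist[k][j]). The final matrix gives, for each (i, j), the minimum total weight of any directed path from i to j (possibly empty when i = j).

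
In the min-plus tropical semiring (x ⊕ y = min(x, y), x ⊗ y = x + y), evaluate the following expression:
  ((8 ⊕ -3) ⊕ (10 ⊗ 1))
((8 ⊕ -3) ⊕ (10 ⊗ 1)) = -3

Expand innermost to outermost. Recall ⊕ takes the minimum of its arguments and ⊗ takes their sum. Working out the expression ((8 ⊕ -3) ⊕ (10 ⊗ 1)) gives -3.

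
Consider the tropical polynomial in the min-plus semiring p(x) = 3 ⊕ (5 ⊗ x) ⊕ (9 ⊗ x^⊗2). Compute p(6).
p(6) = 3

A tropical monomial a ⊗ x^⊗i evaluates to a + i · x. Evaluating each term at x = 6:
  Term 0 contributes 3 + 0 · 6 = 3
  Term 1 contributes 5 + 1 · 6 = 11
  Term 2 contributes 9 + 2 · 6 = 21
p(6) = ⊕ of these = min[3, 11, 21] = 3.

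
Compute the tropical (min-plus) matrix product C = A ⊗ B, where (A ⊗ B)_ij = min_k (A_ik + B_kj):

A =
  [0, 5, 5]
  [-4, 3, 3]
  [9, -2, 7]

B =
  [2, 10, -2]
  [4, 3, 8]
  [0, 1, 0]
A ⊗ B =
  [2, 6, -2]
  [-2, 4, -6]
  [2, 1, 6]

Apply the min-plus product entry-by-entry:
  C[0][0] = min over k of (A[0][0] + B[0][0] = 0 + 2 = 2, A[0][1] + B[1][0] = 5 + 4 = 9, A[0][2] + B[2][0] = 5 + 0 = 5) = 2 (attained at k = 0)
  C[0][1] = min over k of (A[0][0] + B[0][1] = 0 + 10 = 10, A[0][1] + B[1][1] = 5 + 3 = 8, A[0][2] + B[2][1] = 5 + 1 = 6) = 6 (attained at k = 2)
  C[0][2] = min over k of (A[0][0] + B[0][2] = 0 + -2 = -2, A[0][1] + B[1][2] = 5 + 8 = 13, A[0][2] + B[2][2] = 5 + 0 = 5) = -2 (attained at k = 0)
  C[1][0] = min over k of (A[1][0] + B[0][0] = -4 + 2 = -2, A[1][1] + B[1][0] = 3 + 4 = 7, A[1][2] + B[2][0] = 3 + 0 = 3) = -2 (attained at k = 0)
  C[1][1] = min over k of (A[1][0] + B[0][1] = -4 + 10 = 6, A[1][1] + B[1][1] = 3 + 3 = 6, A[1][2] + B[2][1] = 3 + 1 = 4) = 4 (attained at k = 2)
  C[1][2] = min over k of (A[1][0] + B[0][2] = -4 + -2 = -6, A[1][1] + B[1][2] = 3 + 8 = 11, A[1][2] + B[2][2] = 3 + 0 = 3) = -6 (attained at k = 0)
  C[2][0] = min over k of (A[2][0] + B[0][0] = 9 + 2 = 11, A[2][1] + B[1][0] = -2 + 4 = 2, A[2][2] + B[2][0] = 7 + 0 = 7) = 2 (attained at k = 1)
  C[2][1] = min over k of (A[2][0] + B[0][1] = 9 + 10 = 19, A[2][1] + B[1][1] = -2 + 3 = 1, A[2][2] + B[2][1] = 7 + 1 = 8) = 1 (attained at k = 1)
  C[2][2] = min over k of (A[2][0] + B[0][2] = 9 + -2 = 7, A[2][1] + B[1][2] = -2 + 8 = 6, A[2][2] + B[2][2] = 7 + 0 = 7) = 6 (attained at k = 1)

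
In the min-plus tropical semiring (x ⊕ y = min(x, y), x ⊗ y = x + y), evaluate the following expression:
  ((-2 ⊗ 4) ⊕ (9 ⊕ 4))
((-2 ⊗ 4) ⊕ (9 ⊕ 4)) = 2

Expand innermost to outermost. Recall ⊕ takes the minimum of its arguments and ⊗ takes their sum. Working out the expression ((-2 ⊗ 4) ⊕ (9 ⊕ 4)) gives 2.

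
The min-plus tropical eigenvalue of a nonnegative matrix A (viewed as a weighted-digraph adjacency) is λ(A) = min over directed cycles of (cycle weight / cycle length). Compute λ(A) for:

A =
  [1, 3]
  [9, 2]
λ(A) = 1

Enumerate directed cycles and compute their means (weight / length). Sample:
  cycle 0 → 0: weight = 1, length = 1, mean = 1/1 ≈ 1.000
  cycle 1 → 1: weight = 2, length = 1, mean = 2/1 ≈ 2.000
  cycle 0 → 1 → 0: weight = 12, length = 2, mean = 12/2 ≈ 6.000
  cycle 1 → 0 → 1: weight = 12, length = 2, mean = 12/2 ≈ 6.000
Minimum mean = 1.000, attained e.g. along the cycle 0 → 0 with weight 1 and length 1. So λ(A) = 1/1 = 1.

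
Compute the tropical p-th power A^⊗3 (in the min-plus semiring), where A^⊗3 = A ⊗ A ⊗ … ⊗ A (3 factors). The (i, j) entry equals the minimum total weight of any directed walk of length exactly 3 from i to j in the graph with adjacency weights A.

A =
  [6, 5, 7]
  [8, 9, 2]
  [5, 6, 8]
A^⊗3 =
  [12, 13, 13]
  [13, 12, 10]
  [13, 14, 12]

Each entry (A^⊗3)_ij equals the minimum over all length-3 walks i = v_0 → v_1 → … → v_3 = j of Σ_t A[v_t][v_{t+1}]. For example, for (i, j) = (0, 2) we minimise over 9 possible intermediate vertex sequences; the minimum is 13, attained along the walk 0 → 0 → 1 → 2.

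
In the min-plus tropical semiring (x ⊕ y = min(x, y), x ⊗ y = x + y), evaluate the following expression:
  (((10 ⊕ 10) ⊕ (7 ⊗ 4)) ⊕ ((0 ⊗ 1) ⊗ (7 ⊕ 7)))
(((10 ⊕ 10) ⊕ (7 ⊗ 4)) ⊕ ((0 ⊗ 1) ⊗ (7 ⊕ 7))) = 8

Expand innermost to outermost. Recall ⊕ takes the minimum of its arguments and ⊗ takes their sum. Working out the expression (((10 ⊕ 10) ⊕ (7 ⊗ 4)) ⊕ ((0 ⊗ 1) ⊗ (7 ⊕ 7))) gives 8.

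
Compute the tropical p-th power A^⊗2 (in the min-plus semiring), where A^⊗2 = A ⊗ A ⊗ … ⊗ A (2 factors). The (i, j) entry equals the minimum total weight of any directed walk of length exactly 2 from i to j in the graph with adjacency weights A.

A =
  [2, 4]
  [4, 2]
A^⊗2 =
  [4, 6]
  [6, 4]

Each entry (A^⊗2)_ij equals the minimum over all length-2 walks i = v_0 → v_1 → … → v_2 = j of Σ_t A[v_t][v_{t+1}]. For example, for (i, j) = (0, 1) we minimise over 2 possible intermediate vertex sequences; the minimum is 6, attained along the walk 0 → 0 → 1.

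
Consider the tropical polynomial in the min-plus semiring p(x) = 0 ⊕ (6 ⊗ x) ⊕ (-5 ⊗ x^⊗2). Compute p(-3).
p(-3) = -11

A tropical monomial a ⊗ x^⊗i evaluates to a + i · x. Evaluating each term at x = -3:
  Term 0 contributes 0 + 0 · -3 = 0
  Term 1 contributes 6 + 1 · -3 = 3
  Term 2 contributes -5 + 2 · -3 = -11
p(-3) = ⊕ of these = min[0, 3, -11] = -11.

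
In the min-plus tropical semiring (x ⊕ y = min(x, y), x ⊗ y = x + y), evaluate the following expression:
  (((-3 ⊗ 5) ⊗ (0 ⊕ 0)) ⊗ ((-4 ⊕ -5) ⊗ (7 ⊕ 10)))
(((-3 ⊗ 5) ⊗ (0 ⊕ 0)) ⊗ ((-4 ⊕ -5) ⊗ (7 ⊕ 10))) = 4

Expand innermost to outermost. Recall ⊕ takes the minimum of its arguments and ⊗ takes their sum. Working out the expression (((-3 ⊗ 5) ⊗ (0 ⊕ 0)) ⊗ ((-4 ⊕ -5) ⊗ (7 ⊕ 10))) gives 4.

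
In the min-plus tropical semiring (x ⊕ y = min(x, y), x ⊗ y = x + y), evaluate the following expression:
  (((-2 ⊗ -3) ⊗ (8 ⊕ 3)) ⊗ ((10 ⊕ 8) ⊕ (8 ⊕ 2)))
(((-2 ⊗ -3) ⊗ (8 ⊕ 3)) ⊗ ((10 ⊕ 8) ⊕ (8 ⊕ 2))) = 0

Expand innermost to outermost. Recall ⊕ takes the minimum of its arguments and ⊗ takes their sum. Working out the expression (((-2 ⊗ -3) ⊗ (8 ⊕ 3)) ⊗ ((10 ⊕ 8) ⊕ (8 ⊕ 2))) gives 0.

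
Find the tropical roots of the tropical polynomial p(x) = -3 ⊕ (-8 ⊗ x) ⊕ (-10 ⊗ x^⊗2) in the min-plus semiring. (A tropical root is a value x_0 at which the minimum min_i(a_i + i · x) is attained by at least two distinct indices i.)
Roots: {2, 5}

Each tropical root is a break point of the lower envelope of the lines y = a_i + i · x (there are 3 lines, with slopes 0, 1, ..., 2). Only the lines that attain the minimum somewhere contribute to roots; other lines are dominated. Here the surviving (envelope) indices are i = 2, i = 1, i = 0.
Intersections between consecutive envelope lines give the roots: for adjacent envelope indices i < j the intersection is x = (a_i − a_j) / (j − i). Reading off the sorted break points: {2, 5}.
Verification: at each break x_0, at least two indices attain the minimum of min_i(a_i + i · x_0).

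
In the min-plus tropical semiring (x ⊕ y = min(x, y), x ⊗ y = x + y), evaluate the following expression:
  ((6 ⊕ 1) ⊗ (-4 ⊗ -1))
((6 ⊕ 1) ⊗ (-4 ⊗ -1)) = -4

Expand innermost to outermost. Recall ⊕ takes the minimum of its arguments and ⊗ takes their sum. Working out the expression ((6 ⊕ 1) ⊗ (-4 ⊗ -1)) gives -4.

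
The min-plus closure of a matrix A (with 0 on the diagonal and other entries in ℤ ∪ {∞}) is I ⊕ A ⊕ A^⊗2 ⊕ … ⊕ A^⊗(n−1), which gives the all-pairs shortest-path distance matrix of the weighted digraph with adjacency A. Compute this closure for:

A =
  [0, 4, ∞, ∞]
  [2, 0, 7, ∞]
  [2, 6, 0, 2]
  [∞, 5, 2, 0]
Closure =
  [0, 4, 11, 13]
  [2, 0, 7, 9]
  [2, 6, 0, 2]
  [4, 5, 2, 0]

This is the Floyd-Warshall all-pairs shortest-path computation. For each intermediate vertex k = 0, 1, …, 3, update dist[i][j] ← min(dist[i][j], dist[i][k] + dist[k][j]). The final matrix gives, for each (i, j), the minimum total weight of any directed path from i to j (possibly empty when i = j).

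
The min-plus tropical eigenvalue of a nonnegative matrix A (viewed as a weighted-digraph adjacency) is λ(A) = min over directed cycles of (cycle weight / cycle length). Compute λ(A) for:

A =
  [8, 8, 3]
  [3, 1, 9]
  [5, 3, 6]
λ(A) = 1

Enumerate directed cycles and compute their means (weight / length). Sample:
  cycle 0 → 0: weight = 8, length = 1, mean = 8/1 ≈ 8.000
  cycle 1 → 1: weight = 1, length = 1, mean = 1/1 ≈ 1.000
  cycle 2 → 2: weight = 6, length = 1, mean = 6/1 ≈ 6.000
  cycle 0 → 1 → 0: weight = 11, length = 2, mean = 11/2 ≈ 5.500
  cycle 0 → 2 → 0: weight = 8, length = 2, mean = 8/2 ≈ 4.000
  cycle 1 → 0 → 1: weight = 11, length = 2, mean = 11/2 ≈ 5.500
Minimum mean = 1.000, attained e.g. along the cycle 1 → 1 with weight 1 and length 1. So λ(A) = 1/1 = 1.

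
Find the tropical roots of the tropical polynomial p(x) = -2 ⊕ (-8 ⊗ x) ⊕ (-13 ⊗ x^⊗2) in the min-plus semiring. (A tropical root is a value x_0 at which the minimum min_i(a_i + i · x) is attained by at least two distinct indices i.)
Roots: {5, 6}

Each tropical root is a break point of the lower envelope of the lines y = a_i + i · x (there are 3 lines, with slopes 0, 1, ..., 2). Only the lines that attain the minimum somewhere contribute to roots; other lines are dominated. Here the surviving (envelope) indices are i = 2, i = 1, i = 0.
Intersections between consecutive envelope lines give the roots: for adjacent envelope indices i < j the intersection is x = (a_i − a_j) / (j − i). Reading off the sorted break points: {5, 6}.
Verification: at each break x_0, at least two indices attain the minimum of min_i(a_i + i · x_0).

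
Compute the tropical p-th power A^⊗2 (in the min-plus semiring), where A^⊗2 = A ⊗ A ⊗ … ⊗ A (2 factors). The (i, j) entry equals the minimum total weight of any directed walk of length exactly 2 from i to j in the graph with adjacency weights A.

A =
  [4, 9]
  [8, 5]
A^⊗2 =
  [8, 13]
  [12, 10]

Each entry (A^⊗2)_ij equals the minimum over all length-2 walks i = v_0 → v_1 → … → v_2 = j of Σ_t A[v_t][v_{t+1}]. For example, for (i, j) = (0, 1) we minimise over 2 possible intermediate vertex sequences; the minimum is 13, attained along the walk 0 → 0 → 1.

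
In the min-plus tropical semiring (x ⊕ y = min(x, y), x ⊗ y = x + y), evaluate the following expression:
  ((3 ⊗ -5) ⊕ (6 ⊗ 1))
((3 ⊗ -5) ⊕ (6 ⊗ 1)) = -2

Expand innermost to outermost. Recall ⊕ takes the minimum of its arguments and ⊗ takes their sum. Working out the expression ((3 ⊗ -5) ⊕ (6 ⊗ 1)) gives -2.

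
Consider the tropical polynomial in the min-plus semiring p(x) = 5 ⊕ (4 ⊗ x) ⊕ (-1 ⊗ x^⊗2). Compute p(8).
p(8) = 5

A tropical monomial a ⊗ x^⊗i evaluates to a + i · x. Evaluating each term at x = 8:
  Term 0 contributes 5 + 0 · 8 = 5
  Term 1 contributes 4 + 1 · 8 = 12
  Term 2 contributes -1 + 2 · 8 = 15
p(8) = ⊕ of these = min[5, 12, 15] = 5.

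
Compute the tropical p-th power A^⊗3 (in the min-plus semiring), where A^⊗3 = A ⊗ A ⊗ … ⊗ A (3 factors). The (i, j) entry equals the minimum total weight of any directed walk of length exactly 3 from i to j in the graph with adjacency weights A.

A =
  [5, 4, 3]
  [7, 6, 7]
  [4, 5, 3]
A^⊗3 =
  [10, 11, 9]
  [14, 15, 13]
  [10, 11, 9]

Each entry (A^⊗3)_ij equals the minimum over all length-3 walks i = v_0 → v_1 → … → v_3 = j of Σ_t A[v_t][v_{t+1}]. For example, for (i, j) = (0, 2) we minimise over 9 possible intermediate vertex sequences; the minimum is 9, attained along the walk 0 → 2 → 2 → 2.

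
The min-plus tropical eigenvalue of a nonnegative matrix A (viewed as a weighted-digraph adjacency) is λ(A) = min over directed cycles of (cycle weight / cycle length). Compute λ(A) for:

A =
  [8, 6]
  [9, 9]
λ(A) = 15/2

Enumerate directed cycles and compute their means (weight / length). Sample:
  cycle 0 → 0: weight = 8, length = 1, mean = 8/1 ≈ 8.000
  cycle 1 → 1: weight = 9, length = 1, mean = 9/1 ≈ 9.000
  cycle 0 → 1 → 0: weight = 15, length = 2, mean = 15/2 ≈ 7.500
  cycle 1 → 0 → 1: weight = 15, length = 2, mean = 15/2 ≈ 7.500
Minimum mean = 7.500, attained e.g. along the cycle 0 → 1 → 0 with weight 15 and length 2. So λ(A) = 15/2 = 15/2.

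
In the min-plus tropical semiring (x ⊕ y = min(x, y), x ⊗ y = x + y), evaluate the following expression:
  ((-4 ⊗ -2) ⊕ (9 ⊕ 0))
((-4 ⊗ -2) ⊕ (9 ⊕ 0)) = -6

Expand innermost to outermost. Recall ⊕ takes the minimum of its arguments and ⊗ takes their sum. Working out the expression ((-4 ⊗ -2) ⊕ (9 ⊕ 0)) gives -6.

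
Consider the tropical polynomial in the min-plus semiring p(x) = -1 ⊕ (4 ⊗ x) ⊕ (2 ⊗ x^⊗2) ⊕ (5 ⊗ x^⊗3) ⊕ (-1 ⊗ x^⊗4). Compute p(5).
p(5) = -1

A tropical monomial a ⊗ x^⊗i evaluates to a + i · x. Evaluating each term at x = 5:
  Term 0 contributes -1 + 0 · 5 = -1
  Term 1 contributes 4 + 1 · 5 = 9
  Term 2 contributes 2 + 2 · 5 = 12
  Term 3 contributes 5 + 3 · 5 = 20
  Term 4 contributes -1 + 4 · 5 = 19
p(5) = ⊕ of these = min[-1, 9, 12, 20, 19] = -1.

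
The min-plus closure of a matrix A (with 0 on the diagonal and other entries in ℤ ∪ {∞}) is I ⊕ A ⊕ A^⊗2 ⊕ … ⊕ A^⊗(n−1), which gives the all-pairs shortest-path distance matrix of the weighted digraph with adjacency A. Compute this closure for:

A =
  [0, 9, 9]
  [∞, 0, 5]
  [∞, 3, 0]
Closure =
  [0, 9, 9]
  [∞, 0, 5]
  [∞, 3, 0]

This is the Floyd-Warshall all-pairs shortest-path computation. For each intermediate vertex k = 0, 1, …, 2, update dist[i][j] ← min(dist[i][j], dist[i][k] + dist[k][j]). The final matrix gives, for each (i, j), the minimum total weight of any directed path from i to j (possibly empty when i = j).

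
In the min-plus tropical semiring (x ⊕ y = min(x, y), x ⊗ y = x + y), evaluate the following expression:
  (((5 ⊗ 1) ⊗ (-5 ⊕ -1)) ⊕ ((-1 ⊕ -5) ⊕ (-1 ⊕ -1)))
(((5 ⊗ 1) ⊗ (-5 ⊕ -1)) ⊕ ((-1 ⊕ -5) ⊕ (-1 ⊕ -1))) = -5

Expand innermost to outermost. Recall ⊕ takes the minimum of its arguments and ⊗ takes their sum. Working out the expression (((5 ⊗ 1) ⊗ (-5 ⊕ -1)) ⊕ ((-1 ⊕ -5) ⊕ (-1 ⊕ -1))) gives -5.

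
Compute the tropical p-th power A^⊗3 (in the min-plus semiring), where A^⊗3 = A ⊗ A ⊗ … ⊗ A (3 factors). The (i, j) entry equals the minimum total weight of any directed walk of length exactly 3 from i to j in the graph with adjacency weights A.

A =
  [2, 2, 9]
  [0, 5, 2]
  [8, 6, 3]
A^⊗3 =
  [4, 4, 6]
  [2, 4, 4]
  [8, 8, 9]

Each entry (A^⊗3)_ij equals the minimum over all length-3 walks i = v_0 → v_1 → … → v_3 = j of Σ_t A[v_t][v_{t+1}]. For example, for (i, j) = (0, 2) we minimise over 9 possible intermediate vertex sequences; the minimum is 6, attained along the walk 0 → 0 → 1 → 2.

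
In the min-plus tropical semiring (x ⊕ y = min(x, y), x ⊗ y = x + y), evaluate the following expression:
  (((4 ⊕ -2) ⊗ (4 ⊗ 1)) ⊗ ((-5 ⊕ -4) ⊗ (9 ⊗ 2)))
(((4 ⊕ -2) ⊗ (4 ⊗ 1)) ⊗ ((-5 ⊕ -4) ⊗ (9 ⊗ 2))) = 9

Expand innermost to outermost. Recall ⊕ takes the minimum of its arguments and ⊗ takes their sum. Working out the expression (((4 ⊕ -2) ⊗ (4 ⊗ 1)) ⊗ ((-5 ⊕ -4) ⊗ (9 ⊗ 2))) gives 9.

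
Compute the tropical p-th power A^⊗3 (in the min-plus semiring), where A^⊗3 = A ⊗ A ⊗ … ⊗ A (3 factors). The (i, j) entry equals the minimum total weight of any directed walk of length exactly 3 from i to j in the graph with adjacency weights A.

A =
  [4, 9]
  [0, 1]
A^⊗3 =
  [10, 11]
  [2, 3]

Each entry (A^⊗3)_ij equals the minimum over all length-3 walks i = v_0 → v_1 → … → v_3 = j of Σ_t A[v_t][v_{t+1}]. For example, for (i, j) = (0, 1) we minimise over 4 possible intermediate vertex sequences; the minimum is 11, attained along the walk 0 → 1 → 1 → 1.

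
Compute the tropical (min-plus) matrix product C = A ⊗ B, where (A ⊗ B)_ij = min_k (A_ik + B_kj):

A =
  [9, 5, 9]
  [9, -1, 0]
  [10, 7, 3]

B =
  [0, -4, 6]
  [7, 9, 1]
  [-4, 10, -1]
A ⊗ B =
  [5, 5, 6]
  [-4, 5, -1]
  [-1, 6, 2]

Apply the min-plus product entry-by-entry:
  C[0][0] = min over k of (A[0][0] + B[0][0] = 9 + 0 = 9, A[0][1] + B[1][0] = 5 + 7 = 12, A[0][2] + B[2][0] = 9 + -4 = 5) = 5 (attained at k = 2)
  C[0][1] = min over k of (A[0][0] + B[0][1] = 9 + -4 = 5, A[0][1] + B[1][1] = 5 + 9 = 14, A[0][2] + B[2][1] = 9 + 10 = 19) = 5 (attained at k = 0)
  C[0][2] = min over k of (A[0][0] + B[0][2] = 9 + 6 = 15, A[0][1] + B[1][2] = 5 + 1 = 6, A[0][2] + B[2][2] = 9 + -1 = 8) = 6 (attained at k = 1)
  C[1][0] = min over k of (A[1][0] + B[0][0] = 9 + 0 = 9, A[1][1] + B[1][0] = -1 + 7 = 6, A[1][2] + B[2][0] = 0 + -4 = -4) = -4 (attained at k = 2)
  C[1][1] = min over k of (A[1][0] + B[0][1] = 9 + -4 = 5, A[1][1] + B[1][1] = -1 + 9 = 8, A[1][2] + B[2][1] = 0 + 10 = 10) = 5 (attained at k = 0)
  C[1][2] = min over k of (A[1][0] + B[0][2] = 9 + 6 = 15, A[1][1] + B[1][2] = -1 + 1 = 0, A[1][2] + B[2][2] = 0 + -1 = -1) = -1 (attained at k = 2)
  C[2][0] = min over k of (A[2][0] + B[0][0] = 10 + 0 = 10, A[2][1] + B[1][0] = 7 + 7 = 14, A[2][2] + B[2][0] = 3 + -4 = -1) = -1 (attained at k = 2)
  C[2][1] = min over k of (A[2][0] + B[0][1] = 10 + -4 = 6, A[2][1] + B[1][1] = 7 + 9 = 16, A[2][2] + B[2][1] = 3 + 10 = 13) = 6 (attained at k = 0)
  C[2][2] = min over k of (A[2][0] + B[0][2] = 10 + 6 = 16, A[2][1] + B[1][2] = 7 + 1 = 8, A[2][2] + B[2][2] = 3 + -1 = 2) = 2 (attained at k = 2)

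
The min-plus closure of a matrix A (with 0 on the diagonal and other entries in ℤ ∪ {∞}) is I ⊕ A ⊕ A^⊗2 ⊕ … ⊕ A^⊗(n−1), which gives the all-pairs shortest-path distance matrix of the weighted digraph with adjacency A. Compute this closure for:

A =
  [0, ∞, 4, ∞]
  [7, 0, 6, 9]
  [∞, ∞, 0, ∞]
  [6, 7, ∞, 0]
Closure =
  [0, ∞, 4, ∞]
  [7, 0, 6, 9]
  [∞, ∞, 0, ∞]
  [6, 7, 10, 0]

This is the Floyd-Warshall all-pairs shortest-path computation. For each intermediate vertex k = 0, 1, …, 3, update dist[i][j] ← min(dist[i][j], dist[i][k] + dist[k][j]). The final matrix gives, for each (i, j), the minimum total weight of any directed path from i to j (possibly empty when i = j).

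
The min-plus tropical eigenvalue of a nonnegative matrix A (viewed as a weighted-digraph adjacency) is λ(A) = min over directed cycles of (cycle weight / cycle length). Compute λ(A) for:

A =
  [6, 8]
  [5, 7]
λ(A) = 6

Enumerate directed cycles and compute their means (weight / length). Sample:
  cycle 0 → 0: weight = 6, length = 1, mean = 6/1 ≈ 6.000
  cycle 1 → 1: weight = 7, length = 1, mean = 7/1 ≈ 7.000
  cycle 0 → 1 → 0: weight = 13, length = 2, mean = 13/2 ≈ 6.500
  cycle 1 → 0 → 1: weight = 13, length = 2, mean = 13/2 ≈ 6.500
Minimum mean = 6.000, attained e.g. along the cycle 0 → 0 with weight 6 and length 1. So λ(A) = 6/1 = 6.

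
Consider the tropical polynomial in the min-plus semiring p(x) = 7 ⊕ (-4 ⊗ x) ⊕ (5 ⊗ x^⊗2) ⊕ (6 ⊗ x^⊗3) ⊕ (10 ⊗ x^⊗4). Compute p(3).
p(3) = -1

A tropical monomial a ⊗ x^⊗i evaluates to a + i · x. Evaluating each term at x = 3:
  Term 0 contributes 7 + 0 · 3 = 7
  Term 1 contributes -4 + 1 · 3 = -1
  Term 2 contributes 5 + 2 · 3 = 11
  Term 3 contributes 6 + 3 · 3 = 15
  Term 4 contributes 10 + 4 · 3 = 22
p(3) = ⊕ of these = min[7, -1, 11, 15, 22] = -1.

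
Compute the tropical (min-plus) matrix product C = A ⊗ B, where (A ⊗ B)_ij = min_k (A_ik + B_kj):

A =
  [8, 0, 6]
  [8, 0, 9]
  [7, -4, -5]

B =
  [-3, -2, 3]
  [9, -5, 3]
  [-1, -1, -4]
A ⊗ B =
  [5, -5, 2]
  [5, -5, 3]
  [-6, -9, -9]

Apply the min-plus product entry-by-entry:
  C[0][0] = min over k of (A[0][0] + B[0][0] = 8 + -3 = 5, A[0][1] + B[1][0] = 0 + 9 = 9, A[0][2] + B[2][0] = 6 + -1 = 5) = 5 (attained at k = 0)
  C[0][1] = min over k of (A[0][0] + B[0][1] = 8 + -2 = 6, A[0][1] + B[1][1] = 0 + -5 = -5, A[0][2] + B[2][1] = 6 + -1 = 5) = -5 (attained at k = 1)
  C[0][2] = min over k of (A[0][0] + B[0][2] = 8 + 3 = 11, A[0][1] + B[1][2] = 0 + 3 = 3, A[0][2] + B[2][2] = 6 + -4 = 2) = 2 (attained at k = 2)
  C[1][0] = min over k of (A[1][0] + B[0][0] = 8 + -3 = 5, A[1][1] + B[1][0] = 0 + 9 = 9, A[1][2] + B[2][0] = 9 + -1 = 8) = 5 (attained at k = 0)
  C[1][1] = min over k of (A[1][0] + B[0][1] = 8 + -2 = 6, A[1][1] + B[1][1] = 0 + -5 = -5, A[1][2] + B[2][1] = 9 + -1 = 8) = -5 (attained at k = 1)
  C[1][2] = min over k of (A[1][0] + B[0][2] = 8 + 3 = 11, A[1][1] + B[1][2] = 0 + 3 = 3, A[1][2] + B[2][2] = 9 + -4 = 5) = 3 (attained at k = 1)
  C[2][0] = min over k of (A[2][0] + B[0][0] = 7 + -3 = 4, A[2][1] + B[1][0] = -4 + 9 = 5, A[2][2] + B[2][0] = -5 + -1 = -6) = -6 (attained at k = 2)
  C[2][1] = min over k of (A[2][0] + B[0][1] = 7 + -2 = 5, A[2][1] + B[1][1] = -4 + -5 = -9, A[2][2] + B[2][1] = -5 + -1 = -6) = -9 (attained at k = 1)
  C[2][2] = min over k of (A[2][0] + B[0][2] = 7 + 3 = 10, A[2][1] + B[1][2] = -4 + 3 = -1, A[2][2] + B[2][2] = -5 + -4 = -9) = -9 (attained at k = 2)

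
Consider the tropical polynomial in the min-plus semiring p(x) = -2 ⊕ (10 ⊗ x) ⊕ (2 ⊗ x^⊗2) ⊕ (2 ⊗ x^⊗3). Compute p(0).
p(0) = -2

A tropical monomial a ⊗ x^⊗i evaluates to a + i · x. Evaluating each term at x = 0:
  Term 0 contributes -2 + 0 · 0 = -2
  Term 1 contributes 10 + 1 · 0 = 10
  Term 2 contributes 2 + 2 · 0 = 2
  Term 3 contributes 2 + 3 · 0 = 2
p(0) = ⊕ of these = min[-2, 10, 2, 2] = -2.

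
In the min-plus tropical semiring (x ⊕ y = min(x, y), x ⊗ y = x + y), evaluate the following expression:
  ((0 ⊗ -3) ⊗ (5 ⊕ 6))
((0 ⊗ -3) ⊗ (5 ⊕ 6)) = 2

Expand innermost to outermost. Recall ⊕ takes the minimum of its arguments and ⊗ takes their sum. Working out the expression ((0 ⊗ -3) ⊗ (5 ⊕ 6)) gives 2.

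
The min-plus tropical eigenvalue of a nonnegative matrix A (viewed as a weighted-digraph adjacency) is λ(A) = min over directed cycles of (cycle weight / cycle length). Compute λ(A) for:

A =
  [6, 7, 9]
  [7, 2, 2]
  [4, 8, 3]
λ(A) = 2

Enumerate directed cycles and compute their means (weight / length). Sample:
  cycle 0 → 0: weight = 6, length = 1, mean = 6/1 ≈ 6.000
  cycle 1 → 1: weight = 2, length = 1, mean = 2/1 ≈ 2.000
  cycle 2 → 2: weight = 3, length = 1, mean = 3/1 ≈ 3.000
  cycle 0 → 1 → 0: weight = 14, length = 2, mean = 14/2 ≈ 7.000
  cycle 0 → 2 → 0: weight = 13, length = 2, mean = 13/2 ≈ 6.500
  cycle 1 → 0 → 1: weight = 14, length = 2, mean = 14/2 ≈ 7.000
Minimum mean = 2.000, attained e.g. along the cycle 1 → 1 with weight 2 and length 1. So λ(A) = 2/1 = 2.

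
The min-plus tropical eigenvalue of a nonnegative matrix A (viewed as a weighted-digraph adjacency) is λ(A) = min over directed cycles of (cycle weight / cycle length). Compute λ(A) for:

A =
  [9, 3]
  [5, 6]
λ(A) = 4

Enumerate directed cycles and compute their means (weight / length). Sample:
  cycle 0 → 0: weight = 9, length = 1, mean = 9/1 ≈ 9.000
  cycle 1 → 1: weight = 6, length = 1, mean = 6/1 ≈ 6.000
  cycle 0 → 1 → 0: weight = 8, length = 2, mean = 8/2 ≈ 4.000
  cycle 1 → 0 → 1: weight = 8, length = 2, mean = 8/2 ≈ 4.000
Minimum mean = 4.000, attained e.g. along the cycle 0 → 1 → 0 with weight 8 and length 2. So λ(A) = 8/2 = 4.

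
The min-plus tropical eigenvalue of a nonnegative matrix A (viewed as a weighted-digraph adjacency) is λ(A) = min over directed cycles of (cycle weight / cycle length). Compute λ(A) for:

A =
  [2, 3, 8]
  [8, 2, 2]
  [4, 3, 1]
λ(A) = 1

Enumerate directed cycles and compute their means (weight / length). Sample:
  cycle 0 → 0: weight = 2, length = 1, mean = 2/1 ≈ 2.000
  cycle 1 → 1: weight = 2, length = 1, mean = 2/1 ≈ 2.000
  cycle 2 → 2: weight = 1, length = 1, mean = 1/1 ≈ 1.000
  cycle 0 → 1 → 0: weight = 11, length = 2, mean = 11/2 ≈ 5.500
  cycle 0 → 2 → 0: weight = 12, length = 2, mean = 12/2 ≈ 6.000
  cycle 1 → 0 → 1: weight = 11, length = 2, mean = 11/2 ≈ 5.500
Minimum mean = 1.000, attained e.g. along the cycle 2 → 2 with weight 1 and length 1. So λ(A) = 1/1 = 1.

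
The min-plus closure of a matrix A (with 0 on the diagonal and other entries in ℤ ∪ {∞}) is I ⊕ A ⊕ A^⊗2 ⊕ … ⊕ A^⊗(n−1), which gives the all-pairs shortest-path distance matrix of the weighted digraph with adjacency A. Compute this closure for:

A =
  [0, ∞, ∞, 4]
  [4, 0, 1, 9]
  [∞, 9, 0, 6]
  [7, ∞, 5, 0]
Closure =
  [0, 18, 9, 4]
  [4, 0, 1, 7]
  [13, 9, 0, 6]
  [7, 14, 5, 0]

This is the Floyd-Warshall all-pairs shortest-path computation. For each intermediate vertex k = 0, 1, …, 3, update dist[i][j] ← min(dist[i][j], dist[i][k] + dist[k][j]). The final matrix gives, for each (i, j), the minimum total weight of any directed path from i to j (possibly empty when i = j).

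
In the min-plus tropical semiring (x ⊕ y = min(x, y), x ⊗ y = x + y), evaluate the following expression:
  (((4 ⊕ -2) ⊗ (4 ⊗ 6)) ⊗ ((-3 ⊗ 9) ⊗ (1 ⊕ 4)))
(((4 ⊕ -2) ⊗ (4 ⊗ 6)) ⊗ ((-3 ⊗ 9) ⊗ (1 ⊕ 4))) = 15

Expand innermost to outermost. Recall ⊕ takes the minimum of its arguments and ⊗ takes their sum. Working out the expression (((4 ⊕ -2) ⊗ (4 ⊗ 6)) ⊗ ((-3 ⊗ 9) ⊗ (1 ⊕ 4))) gives 15.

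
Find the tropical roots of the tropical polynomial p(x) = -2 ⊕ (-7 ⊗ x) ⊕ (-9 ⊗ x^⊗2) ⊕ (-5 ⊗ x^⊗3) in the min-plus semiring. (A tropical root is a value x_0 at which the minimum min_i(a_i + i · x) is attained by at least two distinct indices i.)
Roots: {-4, 2, 5}

Each tropical root is a break point of the lower envelope of the lines y = a_i + i · x (there are 4 lines, with slopes 0, 1, ..., 3). Only the lines that attain the minimum somewhere contribute to roots; other lines are dominated. Here the surviving (envelope) indices are i = 3, i = 2, i = 1, i = 0.
Intersections between consecutive envelope lines give the roots: for adjacent envelope indices i < j the intersection is x = (a_i − a_j) / (j − i). Reading off the sorted break points: {-4, 2, 5}.
Verification: at each break x_0, at least two indices attain the minimum of min_i(a_i + i · x_0).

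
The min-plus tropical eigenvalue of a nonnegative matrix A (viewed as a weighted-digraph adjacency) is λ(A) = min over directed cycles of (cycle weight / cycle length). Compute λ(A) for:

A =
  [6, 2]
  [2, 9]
λ(A) = 2

Enumerate directed cycles and compute their means (weight / length). Sample:
  cycle 0 → 0: weight = 6, length = 1, mean = 6/1 ≈ 6.000
  cycle 1 → 1: weight = 9, length = 1, mean = 9/1 ≈ 9.000
  cycle 0 → 1 → 0: weight = 4, length = 2, mean = 4/2 ≈ 2.000
  cycle 1 → 0 → 1: weight = 4, length = 2, mean = 4/2 ≈ 2.000
Minimum mean = 2.000, attained e.g. along the cycle 0 → 1 → 0 with weight 4 and length 2. So λ(A) = 4/2 = 2.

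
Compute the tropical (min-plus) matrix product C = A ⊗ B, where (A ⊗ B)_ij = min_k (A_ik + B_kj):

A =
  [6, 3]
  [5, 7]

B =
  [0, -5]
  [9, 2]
A ⊗ B =
  [6, 1]
  [5, 0]

Apply the min-plus product entry-by-entry:
  C[0][0] = min over k of (A[0][0] + B[0][0] = 6 + 0 = 6, A[0][1] + B[1][0] = 3 + 9 = 12) = 6 (attained at k = 0)
  C[0][1] = min over k of (A[0][0] + B[0][1] = 6 + -5 = 1, A[0][1] + B[1][1] = 3 + 2 = 5) = 1 (attained at k = 0)
  C[1][0] = min over k of (A[1][0] + B[0][0] = 5 + 0 = 5, A[1][1] + B[1][0] = 7 + 9 = 16) = 5 (attained at k = 0)
  C[1][1] = min over k of (A[1][0] + B[0][1] = 5 + -5 = 0, A[1][1] + B[1][1] = 7 + 2 = 9) = 0 (attained at k = 0)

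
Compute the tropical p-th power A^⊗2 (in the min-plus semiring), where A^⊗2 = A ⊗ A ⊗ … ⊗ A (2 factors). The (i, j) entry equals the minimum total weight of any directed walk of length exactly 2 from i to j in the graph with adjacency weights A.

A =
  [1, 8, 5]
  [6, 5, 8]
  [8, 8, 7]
A^⊗2 =
  [2, 9, 6]
  [7, 10, 11]
  [9, 13, 13]

Each entry (A^⊗2)_ij equals the minimum over all length-2 walks i = v_0 → v_1 → … → v_2 = j of Σ_t A[v_t][v_{t+1}]. For example, for (i, j) = (0, 2) we minimise over 3 possible intermediate vertex sequences; the minimum is 6, attained along the walk 0 → 0 → 2.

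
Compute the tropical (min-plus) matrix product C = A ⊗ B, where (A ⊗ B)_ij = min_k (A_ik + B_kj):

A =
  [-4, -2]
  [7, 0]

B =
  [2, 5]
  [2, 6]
A ⊗ B =
  [-2, 1]
  [2, 6]

Apply the min-plus product entry-by-entry:
  C[0][0] = min over k of (A[0][0] + B[0][0] = -4 + 2 = -2, A[0][1] + B[1][0] = -2 + 2 = 0) = -2 (attained at k = 0)
  C[0][1] = min over k of (A[0][0] + B[0][1] = -4 + 5 = 1, A[0][1] + B[1][1] = -2 + 6 = 4) = 1 (attained at k = 0)
  C[1][0] = min over k of (A[1][0] + B[0][0] = 7 + 2 = 9, A[1][1] + B[1][0] = 0 + 2 = 2) = 2 (attained at k = 1)
  C[1][1] = min over k of (A[1][0] + B[0][1] = 7 + 5 = 12, A[1][1] + B[1][1] = 0 + 6 = 6) = 6 (attained at k = 1)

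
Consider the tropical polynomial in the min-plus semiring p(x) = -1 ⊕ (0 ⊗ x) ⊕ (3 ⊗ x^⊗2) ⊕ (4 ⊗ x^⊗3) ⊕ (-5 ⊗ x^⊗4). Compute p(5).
p(5) = -1

A tropical monomial a ⊗ x^⊗i evaluates to a + i · x. Evaluating each term at x = 5:
  Term 0 contributes -1 + 0 · 5 = -1
  Term 1 contributes 0 + 1 · 5 = 5
  Term 2 contributes 3 + 2 · 5 = 13
  Term 3 contributes 4 + 3 · 5 = 19
  Term 4 contributes -5 + 4 · 5 = 15
p(5) = ⊕ of these = min[-1, 5, 13, 19, 15] = -1.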